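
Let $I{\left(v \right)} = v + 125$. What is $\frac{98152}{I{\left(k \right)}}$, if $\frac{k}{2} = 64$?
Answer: $\frac{98152}{253} \approx 387.95$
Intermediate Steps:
$k = 128$ ($k = 2 \cdot 64 = 128$)
$I{\left(v \right)} = 125 + v$
$\frac{98152}{I{\left(k \right)}} = \frac{98152}{125 + 128} = \frac{98152}{253}$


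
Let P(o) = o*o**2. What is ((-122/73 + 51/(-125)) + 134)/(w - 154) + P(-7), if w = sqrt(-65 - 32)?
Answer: -74717095033/217293625 - 1203777*I*sqrt(97)/217293625 ≈ -343.85 - 0.054561*I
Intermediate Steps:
w = I*sqrt(97) (w = sqrt(-97) = I*sqrt(97) ≈ 9.8489*I)
P(o) = o**3
((-122/73 + 51/(-125)) + 134)/(w - 154) + P(-7) = ((-122/73 + 51/(-125)) + 134)/(I*sqrt(97) - 154) + (-7)**3 = ((-122*1/73 + 51*(-1/125)) + 134)/(-154 + I*sqrt(97)) - 343 = ((-122/73 - 51/125) + 134)/(-154 + I*sqrt(97)) - 343 = (-18973/9125 + 134)/(-154 + I*sqrt(97)) - 343 = 1203777/(9125*(-154 + I*sqrt(97))) - 343 = -343 + 1203777/(9125*(-154 + I*sqrt(97)))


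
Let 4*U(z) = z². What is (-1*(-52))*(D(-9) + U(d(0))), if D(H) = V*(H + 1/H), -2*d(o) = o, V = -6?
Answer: 8528/3 ≈ 2842.7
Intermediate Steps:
d(o) = -o/2
D(H) = -6*H - 6/H (D(H) = -6*(H + 1/H) = -6*H - 6/H)
U(z) = z²/4
(-1*(-52))*(D(-9) + U(d(0))) = (-1*(-52))*((-6*(-9) - 6/(-9)) + (-½*0)²/4) = 52*((54 - 6*(-⅑)) + (¼)*0²) = 52*((54 + ⅔) + (¼)*0) = 52*(164/3 + 0) = 52*(164/3) = 8528/3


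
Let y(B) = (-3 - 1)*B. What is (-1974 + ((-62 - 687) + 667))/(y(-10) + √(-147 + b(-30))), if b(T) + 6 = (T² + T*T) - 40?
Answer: 82240/7 - 2056*√1607/7 ≈ -25.672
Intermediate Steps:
y(B) = -4*B
b(T) = -46 + 2*T² (b(T) = -6 + ((T² + T*T) - 40) = -6 + ((T² + T²) - 40) = -6 + (2*T² - 40) = -6 + (-40 + 2*T²) = -46 + 2*T²)
(-1974 + ((-62 - 687) + 667))/(y(-10) + √(-147 + b(-30))) = (-1974 + ((-62 - 687) + 667))/(-4*(-10) + √(-147 + (-46 + 2*(-30)²))) = (-1974 + (-749 + 667))/(40 + √(-147 + (-46 + 2*900))) = (-1974 - 82)/(40 + √(-147 + (-46 + 1800))) = -2056/(40 + √(-147 + 1754)) = -2056/(40 + √1607)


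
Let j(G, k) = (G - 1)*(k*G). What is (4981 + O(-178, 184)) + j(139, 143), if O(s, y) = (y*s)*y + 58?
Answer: -3278303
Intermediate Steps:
O(s, y) = 58 + s*y² (O(s, y) = (s*y)*y + 58 = s*y² + 58 = 58 + s*y²)
j(G, k) = G*k*(-1 + G) (j(G, k) = (-1 + G)*(G*k) = G*k*(-1 + G))
(4981 + O(-178, 184)) + j(139, 143) = (4981 + (58 - 178*184²)) + 139*143*(-1 + 139) = (4981 + (58 - 178*33856)) + 139*143*138 = (4981 + (58 - 6026368)) + 2743026 = (4981 - 6026310) + 2743026 = -6021329 + 2743026 = -3278303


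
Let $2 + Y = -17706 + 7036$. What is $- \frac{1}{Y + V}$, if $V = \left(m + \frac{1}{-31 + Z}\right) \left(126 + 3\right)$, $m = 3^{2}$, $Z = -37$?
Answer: $\frac{68}{646877} \approx 0.00010512$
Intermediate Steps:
$m = 9$
$V = \frac{78819}{68}$ ($V = \left(9 + \frac{1}{-31 - 37}\right) \left(126 + 3\right) = \left(9 + \frac{1}{-68}\right) 129 = \left(9 - \frac{1}{68}\right) 129 = \frac{611}{68} \cdot 129 = \frac{78819}{68} \approx 1159.1$)
$Y = -10672$ ($Y = -2 + \left(-17706 + 7036\right) = -2 - 10670 = -10672$)
$- \frac{1}{Y + V} = - \frac{1}{-10672 + \frac{78819}{68}} = - \frac{1}{- \frac{646877}{68}} = \left(-1\right) \left(- \frac{68}{646877}\right) = \frac{68}{646877}$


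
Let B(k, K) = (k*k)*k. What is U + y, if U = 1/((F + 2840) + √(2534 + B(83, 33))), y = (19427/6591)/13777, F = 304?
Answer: 466361859013/845424850915905 - √574321/9310415 ≈ 0.00047023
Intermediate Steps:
B(k, K) = k³ (B(k, K) = k²*k = k³)
y = 19427/90804207 (y = (19427*(1/6591))*(1/13777) = (19427/6591)*(1/13777) = 19427/90804207 ≈ 0.00021394)
U = 1/(3144 + √574321) (U = 1/((304 + 2840) + √(2534 + 83³)) = 1/(3144 + √(2534 + 571787)) = 1/(3144 + √574321) ≈ 0.00025629)
U + y = (3144/9310415 - √574321/9310415) + 19427/90804207 = 466361859013/845424850915905 - √574321/9310415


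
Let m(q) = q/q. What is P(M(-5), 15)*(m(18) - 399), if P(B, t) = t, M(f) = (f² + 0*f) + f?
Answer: -5970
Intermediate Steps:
m(q) = 1
M(f) = f + f² (M(f) = (f² + 0) + f = f² + f = f + f²)
P(M(-5), 15)*(m(18) - 399) = 15*(1 - 399) = 15*(-398) = -5970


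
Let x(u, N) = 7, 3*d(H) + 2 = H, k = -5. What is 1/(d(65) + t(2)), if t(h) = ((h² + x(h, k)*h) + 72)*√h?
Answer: -7/5253 + 10*√2/1751 ≈ 0.0067440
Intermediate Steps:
d(H) = -⅔ + H/3
t(h) = √h*(72 + h² + 7*h) (t(h) = ((h² + 7*h) + 72)*√h = (72 + h² + 7*h)*√h = √h*(72 + h² + 7*h))
1/(d(65) + t(2)) = 1/((-⅔ + (⅓)*65) + √2*(72 + 2² + 7*2)) = 1/((-⅔ + 65/3) + √2*(72 + 4 + 14)) = 1/(21 + √2*90) = 1/(21 + 90*√2)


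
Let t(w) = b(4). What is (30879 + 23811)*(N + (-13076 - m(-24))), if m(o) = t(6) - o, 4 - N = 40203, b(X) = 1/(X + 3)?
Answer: -20404510860/7 ≈ -2.9149e+9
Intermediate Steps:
b(X) = 1/(3 + X)
N = -40199 (N = 4 - 1*40203 = 4 - 40203 = -40199)
t(w) = 1/7 (t(w) = 1/(3 + 4) = 1/7)
m(o) = 1/7 - o
(30879 + 23811)*(N + (-13076 - m(-24))) = (30879 + 23811)*(-40199 + (-13076 - (1/7 - 1*(-24)))) = 54690*(-40199 + (-13076 - (1/7 + 24))) = 54690*(-40199 + (-13076 - 1*169/7)) = 54690*(-40199 + (-13076 - 169/7)) = 54690*(-40199 - 91701/7) = 54690*(-373094/7) = -20404510860/7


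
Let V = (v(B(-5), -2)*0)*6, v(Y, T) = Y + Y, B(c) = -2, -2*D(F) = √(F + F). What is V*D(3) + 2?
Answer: 2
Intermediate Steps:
D(F) = -√2*√F/2 (D(F) = -√(F + F)/2 = -√2*√F/2)
v(Y, T) = 2*Y
V = 0 (V = ((2*(-2))*0)*6 = -4*0*6 = 0*6 = 0)
V*D(3) + 2 = 0*(-√2*√3/2) + 2 = 0*(-√6/2) + 2 = 0 + 2 = 2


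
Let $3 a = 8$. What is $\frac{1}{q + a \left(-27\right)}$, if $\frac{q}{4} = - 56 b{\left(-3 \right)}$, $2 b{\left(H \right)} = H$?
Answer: $\frac{1}{264} \approx 0.0037879$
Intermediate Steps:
$a = \frac{8}{3}$ ($a = \frac{1}{3} \cdot 8 = \frac{8}{3} \approx 2.6667$)
$b{\left(H \right)} = \frac{H}{2}$
$q = 336$ ($q = 4 \left(- 56 \cdot \frac{1}{2} \left(-3\right)\right) = 4 \left(\left(-56\right) \left(- \frac{3}{2}\right)\right) = 4 \cdot 84 = 336$)
$\frac{1}{q + a \left(-27\right)} = \frac{1}{336 + \frac{8}{3} \left(-27\right)} = \frac{1}{336 - 72} = \frac{1}{264}$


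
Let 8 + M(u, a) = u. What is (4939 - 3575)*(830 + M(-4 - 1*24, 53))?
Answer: 1083016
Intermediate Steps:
M(u, a) = -8 + u
(4939 - 3575)*(830 + M(-4 - 1*24, 53)) = (4939 - 3575)*(830 + (-8 + (-4 - 1*24))) = 1364*(830 + (-8 + (-4 - 24))) = 1364*(830 + (-8 - 28)) = 1364*(830 - 36) = 1364*794 = 1083016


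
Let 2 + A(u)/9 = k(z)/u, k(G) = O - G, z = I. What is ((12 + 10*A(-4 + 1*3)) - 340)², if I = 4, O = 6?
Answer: 473344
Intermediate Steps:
z = 4
k(G) = 6 - G
A(u) = -18 + 18/u (A(u) = -18 + 9*((6 - 1*4)/u) = -18 + 9*((6 - 4)/u) = -18 + 9*(2/u) = -18 + 18/u)
((12 + 10*A(-4 + 1*3)) - 340)² = ((12 + 10*(-18 + 18/(-4 + 1*3))) - 340)² = ((12 + 10*(-18 + 18/(-4 + 3))) - 340)² = ((12 + 10*(-18 + 18/(-1))) - 340)² = ((12 + 10*(-18 + 18*(-1))) - 340)² = ((12 + 10*(-18 - 18)) - 340)² = ((12 + 10*(-36)) - 340)² = ((12 - 360) - 340)² = (-348 - 340)² = (-688)² = 473344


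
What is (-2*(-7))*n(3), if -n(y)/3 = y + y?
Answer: -252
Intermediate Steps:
n(y) = -6*y (n(y) = -3*(y + y) = -6*y)
(-2*(-7))*n(3) = (-2*(-7))*(-6*3) = 14*(-18) = -252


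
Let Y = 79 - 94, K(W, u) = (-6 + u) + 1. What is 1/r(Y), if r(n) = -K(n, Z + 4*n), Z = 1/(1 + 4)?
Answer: 5/324 ≈ 0.015432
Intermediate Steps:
Z = ⅕ (Z = 1/5 = ⅕ ≈ 0.20000)
K(W, u) = -5 + u
Y = -15
r(n) = 24/5 - 4*n (r(n) = -(-5 + (⅕ + 4*n)) = -(-24/5 + 4*n) = 24/5 - 4*n)
1/r(Y) = 1/(24/5 - 4*(-15)) = 1/(24/5 + 60) = 1/(324/5) = 5/324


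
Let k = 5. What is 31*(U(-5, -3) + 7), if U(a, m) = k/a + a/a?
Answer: 217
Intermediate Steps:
U(a, m) = 1 + 5/a (U(a, m) = 5/a + a/a = 5/a + 1 = 1 + 5/a)
31*(U(-5, -3) + 7) = 31*((5 - 5)/(-5) + 7) = 31*(-⅕*0 + 7) = 31*(0 + 7) = 31*7 = 217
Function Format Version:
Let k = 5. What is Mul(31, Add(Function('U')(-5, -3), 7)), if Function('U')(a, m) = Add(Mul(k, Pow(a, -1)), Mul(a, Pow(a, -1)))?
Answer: 217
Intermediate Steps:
Function('U')(a, m) = Add(1, Mul(5, Pow(a, -1))) (Function('U')(a, m) = Add(Mul(5, Pow(a, -1)), Mul(a, Pow(a, -1))) = Add(Mul(5, Pow(a, -1)), 1) = Add(1, Mul(5, Pow(a, -1))))
Mul(31, Add(Function('U')(-5, -3), 7)) = Mul(31, Add(Mul(Pow(-5, -1), Add(5, -5)), 7)) = Mul(31, Add(Mul(Rational(-1, 5), 0), 7)) = Mul(31, Add(0, 7)) = Mul(31, 7) = 217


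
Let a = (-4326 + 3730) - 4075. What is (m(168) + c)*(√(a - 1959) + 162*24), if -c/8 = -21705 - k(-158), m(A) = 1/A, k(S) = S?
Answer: 4691385378/7 + 28959169*I*√6630/168 ≈ 6.702e+8 + 1.4036e+7*I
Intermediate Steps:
a = -4671 (a = -596 - 4075 = -4671)
c = 172376 (c = -8*(-21705 - 1*(-158)) = -8*(-21705 + 158) = -8*(-21547) = 172376)
(m(168) + c)*(√(a - 1959) + 162*24) = (1/168 + 172376)*(√(-4671 - 1959) + 162*24) = (1/168 + 172376)*(√(-6630) + 3888) = 28959169*(I*√6630 + 3888)/168 = 28959169*(3888 + I*√6630)/168 = 4691385378/7 + 28959169*I*√6630/168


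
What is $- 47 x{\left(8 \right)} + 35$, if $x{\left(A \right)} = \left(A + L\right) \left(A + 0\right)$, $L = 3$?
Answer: $-4101$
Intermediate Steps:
$x{\left(A \right)} = A \left(3 + A\right)$ ($x{\left(A \right)} = \left(A + 3\right) \left(A + 0\right) = \left(3 + A\right) A = A \left(3 + A\right)$)
$- 47 x{\left(8 \right)} + 35 = - 47 \cdot 8 \left(3 + 8\right) + 35 = - 47 \cdot 8 \cdot 11 + 35 = \left(-47\right) 88 + 35 = -4136 + 35 = -4101$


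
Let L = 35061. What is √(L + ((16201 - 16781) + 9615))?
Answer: 8*√689 ≈ 209.99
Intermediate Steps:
√(L + ((16201 - 16781) + 9615)) = √(35061 + ((16201 - 16781) + 9615)) = √(35061 + (-580 + 9615)) = √(35061 + 9035) = √44096 = 8*√689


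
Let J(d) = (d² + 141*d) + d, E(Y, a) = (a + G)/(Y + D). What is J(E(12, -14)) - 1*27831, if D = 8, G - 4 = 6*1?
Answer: -696484/25 ≈ -27859.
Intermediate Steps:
G = 10 (G = 4 + 6*1 = 4 + 6 = 10)
E(Y, a) = (10 + a)/(8 + Y) (E(Y, a) = (a + 10)/(Y + 8) = (10 + a)/(8 + Y))
J(d) = d² + 142*d
J(E(12, -14)) - 1*27831 = ((10 - 14)/(8 + 12))*(142 + (10 - 14)/(8 + 12)) - 1*27831 = (-4/20)*(142 - 4/20) - 27831 = ((1/20)*(-4))*(142 + (1/20)*(-4)) - 27831 = -(142 - ⅕)/5 - 27831 = -⅕*709/5 - 27831 = -709/25 - 27831 = -696484/25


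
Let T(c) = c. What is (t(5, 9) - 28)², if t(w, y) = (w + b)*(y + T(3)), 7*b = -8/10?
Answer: 1149184/1225 ≈ 938.11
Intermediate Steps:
b = -4/35 (b = (-8/10)/7 = (-8*⅒)/7 = (⅐)*(-⅘) = -4/35 ≈ -0.11429)
t(w, y) = (3 + y)*(-4/35 + w) (t(w, y) = (w - 4/35)*(y + 3) = (-4/35 + w)*(3 + y) = (3 + y)*(-4/35 + w))
(t(5, 9) - 28)² = ((-12/35 + 3*5 - 4/35*9 + 5*9) - 28)² = ((-12/35 + 15 - 36/35 + 45) - 28)² = (2052/35 - 28)² = (1072/35)² = 1149184/1225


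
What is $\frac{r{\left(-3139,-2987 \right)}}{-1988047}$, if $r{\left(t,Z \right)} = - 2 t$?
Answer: $- \frac{6278}{1988047} \approx -0.0031579$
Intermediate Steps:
$\frac{r{\left(-3139,-2987 \right)}}{-1988047} = \frac{\left(-2\right) \left(-3139\right)}{-1988047} = 6278 \left(- \frac{1}{1988047}\right) = - \frac{6278}{1988047}$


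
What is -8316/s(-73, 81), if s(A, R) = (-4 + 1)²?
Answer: -924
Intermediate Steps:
s(A, R) = 9 (s(A, R) = (-3)² = 9)
-8316/s(-73, 81) = -8316/9 = -8316*⅑ = -924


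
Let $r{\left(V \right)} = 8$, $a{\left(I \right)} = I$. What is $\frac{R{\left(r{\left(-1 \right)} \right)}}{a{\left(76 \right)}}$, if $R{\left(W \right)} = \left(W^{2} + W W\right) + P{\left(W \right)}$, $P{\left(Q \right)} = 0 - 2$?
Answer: $\frac{63}{38} \approx 1.6579$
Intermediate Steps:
$P{\left(Q \right)} = -2$ ($P{\left(Q \right)} = 0 - 2 = -2$)
$R{\left(W \right)} = -2 + 2 W^{2}$ ($R{\left(W \right)} = \left(W^{2} + W W\right) - 2 = \left(W^{2} + W^{2}\right) - 2 = 2 W^{2} - 2 = -2 + 2 W^{2}$)
$\frac{R{\left(r{\left(-1 \right)} \right)}}{a{\left(76 \right)}} = \frac{-2 + 2 \cdot 8^{2}}{76} = \left(-2 + 2 \cdot 64\right) \frac{1}{76} = \left(-2 + 128\right) \frac{1}{76} = 126 \cdot \frac{1}{76} = \frac{63}{38}$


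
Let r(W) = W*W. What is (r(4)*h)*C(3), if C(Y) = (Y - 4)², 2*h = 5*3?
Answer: 120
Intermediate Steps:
h = 15/2 (h = (5*3)/2 = (½)*15 = 15/2 ≈ 7.5000)
r(W) = W²
C(Y) = (-4 + Y)²
(r(4)*h)*C(3) = (4²*(15/2))*(-4 + 3)² = (16*(15/2))*(-1)² = 120*1 = 120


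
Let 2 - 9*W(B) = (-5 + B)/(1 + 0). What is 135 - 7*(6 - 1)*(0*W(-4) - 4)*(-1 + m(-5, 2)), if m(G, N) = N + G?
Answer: -425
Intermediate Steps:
W(B) = 7/9 - B/9 (W(B) = 2/9 - (-5 + B)/(9*(1 + 0)) = 2/9 - (-5 + B)/(9*1) = 2/9 - (-5 + B)/9 = 2/9 + (5/9 - B/9) = 7/9 - B/9)
m(G, N) = G + N
135 - 7*(6 - 1)*(0*W(-4) - 4)*(-1 + m(-5, 2)) = 135 - 7*(6 - 1)*(0*(7/9 - ⅑*(-4)) - 4)*(-1 + (-5 + 2)) = 135 - 35*(0*(7/9 + 4/9) - 4)*(-1 - 3) = 135 - 35*(0*(11/9) - 4)*(-4) = 135 - 35*(0 - 4)*(-4) = 135 - 35*(-4*(-4)) = 135 - 35*16 = 135 - 7*80 = 135 - 560 = -425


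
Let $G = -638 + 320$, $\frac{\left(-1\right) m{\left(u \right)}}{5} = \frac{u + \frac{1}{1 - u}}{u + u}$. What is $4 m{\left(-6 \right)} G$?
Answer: $\frac{21730}{7} \approx 3104.3$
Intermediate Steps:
$m{\left(u \right)} = - \frac{5 \left(u + \frac{1}{1 - u}\right)}{2 u}$ ($m{\left(u \right)} = - 5 \frac{u + \frac{1}{1 - u}}{u + u} = - 5 \frac{u + \frac{1}{1 - u}}{2 u} = - \frac{5 \left(u + \frac{1}{1 - u}\right)}{2 u}$)
$G = -318$
$4 m{\left(-6 \right)} G = 4 \frac{5 \left(1 - 6 - \left(-6\right)^{2}\right)}{2 \left(-6\right) \left(-1 - 6\right)} \left(-318\right) = 4 \cdot \frac{5}{2} \left(- \frac{1}{6}\right) \frac{1}{-7} \left(1 - 6 - 36\right) \left(-318\right) = 4 \cdot \frac{5}{2} \left(- \frac{1}{6}\right) \left(- \frac{1}{7}\right) \left(1 - 6 - 36\right) \left(-318\right) = 4 \cdot \frac{5}{2} \left(- \frac{1}{6}\right) \left(- \frac{1}{7}\right) \left(-41\right) \left(-318\right) = 4 \left(- \frac{205}{84}\right) \left(-318\right) = \left(- \frac{205}{21}\right) \left(-318\right) = \frac{21730}{7}$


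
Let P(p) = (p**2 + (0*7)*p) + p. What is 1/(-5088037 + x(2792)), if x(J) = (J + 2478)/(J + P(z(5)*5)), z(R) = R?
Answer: -1721/8756509042 ≈ -1.9654e-7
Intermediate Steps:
P(p) = p + p**2 (P(p) = (p**2 + 0*p) + p = (p**2 + 0) + p = p**2 + p = p + p**2)
x(J) = (2478 + J)/(650 + J) (x(J) = (J + 2478)/(J + (5*5)*(1 + 5*5)) = (2478 + J)/(J + 25*(1 + 25)) = (2478 + J)/(J + 25*26) = (2478 + J)/(J + 650) = (2478 + J)/(650 + J))
1/(-5088037 + x(2792)) = 1/(-5088037 + (2478 + 2792)/(650 + 2792)) = 1/(-5088037 + 5270/3442) = 1/(-5088037 + (1/3442)*5270) = 1/(-5088037 + 2635/1721) = 1/(-8756509042/1721) = -1721/8756509042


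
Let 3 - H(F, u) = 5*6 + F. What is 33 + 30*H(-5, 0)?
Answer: -627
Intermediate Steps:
H(F, u) = -27 - F (H(F, u) = 3 - (5*6 + F) = 3 - (30 + F) = 3 + (-30 - F) = -27 - F)
33 + 30*H(-5, 0) = 33 + 30*(-27 - 1*(-5)) = 33 + 30*(-27 + 5) = 33 + 30*(-22) = 33 - 660 = -627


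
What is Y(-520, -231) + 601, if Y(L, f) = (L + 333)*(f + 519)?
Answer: -53255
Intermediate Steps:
Y(L, f) = (333 + L)*(519 + f)
Y(-520, -231) + 601 = (172827 + 333*(-231) + 519*(-520) - 520*(-231)) + 601 = (172827 - 76923 - 269880 + 120120) + 601 = -53856 + 601 = -53255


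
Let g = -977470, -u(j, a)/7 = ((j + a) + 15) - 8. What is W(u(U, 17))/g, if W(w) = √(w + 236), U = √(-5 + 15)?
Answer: -√(68 - 7*√10)/977470 ≈ -6.9284e-6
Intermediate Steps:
U = √10 ≈ 3.1623
u(j, a) = -49 - 7*a - 7*j (u(j, a) = -7*(((j + a) + 15) - 8) = -7*(((a + j) + 15) - 8) = -7*((15 + a + j) - 8) = -7*(7 + a + j) = -49 - 7*a - 7*j)
W(w) = √(236 + w)
W(u(U, 17))/g = √(236 + (-49 - 7*17 - 7*√10))/(-977470) = √(236 + (-49 - 119 - 7*√10))*(-1/977470) = √(236 + (-168 - 7*√10))*(-1/977470) = √(68 - 7*√10)*(-1/977470) = -√(68 - 7*√10)/977470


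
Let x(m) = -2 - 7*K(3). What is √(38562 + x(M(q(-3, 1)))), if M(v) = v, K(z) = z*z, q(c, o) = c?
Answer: √38497 ≈ 196.21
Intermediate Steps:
K(z) = z²
x(m) = -65 (x(m) = -2 - 7*3² = -2 - 7*9 = -2 - 63 = -65)
√(38562 + x(M(q(-3, 1)))) = √(38562 - 65) = √38497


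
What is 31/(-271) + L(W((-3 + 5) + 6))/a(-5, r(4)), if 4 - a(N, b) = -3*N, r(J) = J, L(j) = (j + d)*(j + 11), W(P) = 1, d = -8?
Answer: 22423/2981 ≈ 7.5220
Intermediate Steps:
L(j) = (-8 + j)*(11 + j) (L(j) = (j - 8)*(j + 11) = (-8 + j)*(11 + j))
a(N, b) = 4 + 3*N (a(N, b) = 4 - (-3)*N = 4 + 3*N)
31/(-271) + L(W((-3 + 5) + 6))/a(-5, r(4)) = 31/(-271) + (-88 + 1² + 3*1)/(4 + 3*(-5)) = 31*(-1/271) + (-88 + 1 + 3)/(4 - 15) = -31/271 - 84/(-11) = -31/271 - 84*(-1/11) = -31/271 + 84/11 = 22423/2981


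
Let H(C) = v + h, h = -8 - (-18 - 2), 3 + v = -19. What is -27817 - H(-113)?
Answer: -27807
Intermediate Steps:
v = -22 (v = -3 - 19 = -22)
h = 12 (h = -8 - 1*(-20) = -8 + 20 = 12)
H(C) = -10 (H(C) = -22 + 12 = -10)
-27817 - H(-113) = -27817 - 1*(-10) = -27817 + 10 = -27807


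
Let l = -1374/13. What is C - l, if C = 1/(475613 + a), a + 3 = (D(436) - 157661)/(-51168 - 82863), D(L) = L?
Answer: 87587886661893/828706334755 ≈ 105.69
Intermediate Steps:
a = -244868/134031 (a = -3 + (436 - 157661)/(-51168 - 82863) = -3 - 157225/(-134031) = -3 - 157225*(-1/134031) = -3 + 157225/134031 = -244868/134031 ≈ -1.8270)
C = 134031/63746641135 (C = 1/(475613 - 244868/134031) = 1/(63746641135/134031) = 134031/63746641135 ≈ 2.1026e-6)
l = -1374/13 (l = (1/13)*(-1374) = -1374/13 ≈ -105.69)
C - l = 134031/63746641135 - 1*(-1374/13) = 134031/63746641135 + 1374/13 = 87587886661893/828706334755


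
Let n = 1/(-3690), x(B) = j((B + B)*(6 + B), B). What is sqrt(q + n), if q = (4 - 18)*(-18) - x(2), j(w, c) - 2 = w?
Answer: sqrt(329811790)/1230 ≈ 14.765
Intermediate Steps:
j(w, c) = 2 + w
x(B) = 2 + 2*B*(6 + B) (x(B) = 2 + (B + B)*(6 + B) = 2 + (2*B)*(6 + B) = 2 + 2*B*(6 + B))
n = -1/3690 ≈ -0.00027100
q = 218 (q = (4 - 18)*(-18) - (2 + 2*2*(6 + 2)) = -14*(-18) - (2 + 2*2*8) = 252 - (2 + 32) = 252 - 1*34 = 252 - 34 = 218)
sqrt(q + n) = sqrt(218 - 1/3690) = sqrt(804419/3690) = sqrt(329811790)/1230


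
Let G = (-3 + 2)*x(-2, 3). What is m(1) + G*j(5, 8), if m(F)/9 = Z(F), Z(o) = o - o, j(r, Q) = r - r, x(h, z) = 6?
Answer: 0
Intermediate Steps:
j(r, Q) = 0
G = -6 (G = (-3 + 2)*6 = -1*6 = -6)
Z(o) = 0
m(F) = 0 (m(F) = 9*0 = 0)
m(1) + G*j(5, 8) = 0 - 6*0 = 0 + 0 = 0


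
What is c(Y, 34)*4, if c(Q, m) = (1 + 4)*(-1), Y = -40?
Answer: -20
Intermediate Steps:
c(Q, m) = -5 (c(Q, m) = 5*(-1) = -5)
c(Y, 34)*4 = -5*4 = -20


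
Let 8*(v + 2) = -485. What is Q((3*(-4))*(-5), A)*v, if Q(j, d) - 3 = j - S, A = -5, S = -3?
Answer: -16533/4 ≈ -4133.3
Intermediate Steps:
v = -501/8 (v = -2 + (⅛)*(-485) = -2 - 485/8 = -501/8 ≈ -62.625)
Q(j, d) = 6 + j (Q(j, d) = 3 + (j - 1*(-3)) = 3 + (j + 3) = 3 + (3 + j) = 6 + j)
Q((3*(-4))*(-5), A)*v = (6 + (3*(-4))*(-5))*(-501/8) = (6 - 12*(-5))*(-501/8) = (6 + 60)*(-501/8) = 66*(-501/8) = -16533/4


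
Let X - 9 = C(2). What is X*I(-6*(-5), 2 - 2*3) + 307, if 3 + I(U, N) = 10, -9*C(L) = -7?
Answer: 3379/9 ≈ 375.44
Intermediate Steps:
C(L) = 7/9 (C(L) = -⅑*(-7) = 7/9)
X = 88/9 (X = 9 + 7/9 = 88/9 ≈ 9.7778)
I(U, N) = 7 (I(U, N) = -3 + 10 = 7)
X*I(-6*(-5), 2 - 2*3) + 307 = (88/9)*7 + 307 = 616/9 + 307 = 3379/9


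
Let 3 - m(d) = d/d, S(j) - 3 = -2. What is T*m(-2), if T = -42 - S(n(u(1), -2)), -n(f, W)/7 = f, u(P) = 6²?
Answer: -86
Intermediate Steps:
u(P) = 36
n(f, W) = -7*f
S(j) = 1 (S(j) = 3 - 2 = 1)
T = -43 (T = -42 - 1*1 = -42 - 1 = -43)
m(d) = 2 (m(d) = 3 - d/d = 3 - 1*1 = 3 - 1 = 2)
T*m(-2) = -43*2 = -86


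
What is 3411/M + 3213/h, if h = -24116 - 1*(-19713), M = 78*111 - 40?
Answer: -106479/318866 ≈ -0.33393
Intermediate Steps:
M = 8618 (M = 8658 - 40 = 8618)
h = -4403 (h = -24116 + 19713 = -4403)
3411/M + 3213/h = 3411/8618 + 3213/(-4403) = 3411*(1/8618) + 3213*(-1/4403) = 3411/8618 - 27/37 = -106479/318866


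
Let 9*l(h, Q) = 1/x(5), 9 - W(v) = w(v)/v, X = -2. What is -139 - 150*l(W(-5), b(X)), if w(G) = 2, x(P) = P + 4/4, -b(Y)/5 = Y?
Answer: -1276/9 ≈ -141.78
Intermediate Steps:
b(Y) = -5*Y
x(P) = 1 + P (x(P) = P + 4*(¼) = P + 1 = 1 + P)
W(v) = 9 - 2/v
l(h, Q) = 1/54 (l(h, Q) = 1/(9*(1 + 5)) = (⅑)/6 = (⅑)*(⅙) = 1/54)
-139 - 150*l(W(-5), b(X)) = -139 - 150*1/54 = -139 - 25/9 = -1276/9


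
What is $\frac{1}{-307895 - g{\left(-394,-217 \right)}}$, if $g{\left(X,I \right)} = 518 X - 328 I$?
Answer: $- \frac{1}{174979} \approx -5.715 \cdot 10^{-6}$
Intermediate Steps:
$g{\left(X,I \right)} = - 328 I + 518 X$
$\frac{1}{-307895 - g{\left(-394,-217 \right)}} = \frac{1}{-307895 - \left(\left(-328\right) \left(-217\right) + 518 \left(-394\right)\right)} = \frac{1}{-307895 - \left(71176 - 204092\right)} = \frac{1}{-307895 - -132916} = \frac{1}{-307895 + 132916} = \frac{1}{-174979} = - \frac{1}{174979}$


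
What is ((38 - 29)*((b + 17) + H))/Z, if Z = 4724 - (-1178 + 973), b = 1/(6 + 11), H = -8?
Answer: 462/27931 ≈ 0.016541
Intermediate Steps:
b = 1/17 ≈ 0.058824
Z = 4929 (Z = 4724 - 1*(-205) = 4724 + 205 = 4929)
((38 - 29)*((b + 17) + H))/Z = ((38 - 29)*((1/17 + 17) - 8))/4929 = (9*(290/17 - 8))*(1/4929) = (9*(154/17))*(1/4929) = (1386/17)*(1/4929) = 462/27931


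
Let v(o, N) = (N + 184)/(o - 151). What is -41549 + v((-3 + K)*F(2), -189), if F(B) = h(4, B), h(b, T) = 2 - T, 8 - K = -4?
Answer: -6273894/151 ≈ -41549.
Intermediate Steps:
K = 12 (K = 8 - 1*(-4) = 8 + 4 = 12)
F(B) = 2 - B
v(o, N) = (184 + N)/(-151 + o)
-41549 + v((-3 + K)*F(2), -189) = -41549 + (184 - 189)/(-151 + (-3 + 12)*(2 - 1*2)) = -41549 - 5/(-151 + 9*(2 - 2)) = -41549 - 5/(-151 + 9*0) = -41549 - 5/(-151 + 0) = -41549 - 5/(-151) = -41549 - 1/151*(-5) = -41549 + 5/151 = -6273894/151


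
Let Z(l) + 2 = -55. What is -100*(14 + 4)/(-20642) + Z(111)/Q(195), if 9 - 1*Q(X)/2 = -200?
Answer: -11163/227062 ≈ -0.049163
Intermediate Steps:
Q(X) = 418 (Q(X) = 18 - 2*(-200) = 18 + 400 = 418)
Z(l) = -57 (Z(l) = -2 - 55 = -57)
-100*(14 + 4)/(-20642) + Z(111)/Q(195) = -100*(14 + 4)/(-20642) - 57/418 = -100*18*(-1/20642) - 57*1/418 = -1800*(-1/20642) - 3/22 = 900/10321 - 3/22 = -11163/227062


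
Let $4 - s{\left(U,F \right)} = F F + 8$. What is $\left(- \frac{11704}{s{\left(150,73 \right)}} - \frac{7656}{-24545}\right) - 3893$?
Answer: $- \frac{509259697977}{130898485} \approx -3890.5$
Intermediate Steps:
$s{\left(U,F \right)} = -4 - F^{2}$ ($s{\left(U,F \right)} = 4 - \left(F F + 8\right) = 4 - \left(F^{2} + 8\right) = 4 - \left(8 + F^{2}\right) = -4 - F^{2}$)
$\left(- \frac{11704}{s{\left(150,73 \right)}} - \frac{7656}{-24545}\right) - 3893 = \left(- \frac{11704}{-4 - 73^{2}} - \frac{7656}{-24545}\right) - 3893 = \left(- \frac{11704}{-4 - 5329} - - \frac{7656}{24545}\right) - 3893 = \left(- \frac{11704}{-4 - 5329} + \frac{7656}{24545}\right) - 3893 = \left(- \frac{11704}{-5333} + \frac{7656}{24545}\right) - 3893 = \left(\left(-11704\right) \left(- \frac{1}{5333}\right) + \frac{7656}{24545}\right) - 3893 = \left(\frac{11704}{5333} + \frac{7656}{24545}\right) - 3893 = \frac{328104128}{130898485} - 3893 = - \frac{509259697977}{130898485}$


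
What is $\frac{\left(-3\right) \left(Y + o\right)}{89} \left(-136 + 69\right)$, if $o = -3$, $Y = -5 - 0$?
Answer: $- \frac{1608}{89} \approx -18.067$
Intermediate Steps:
$Y = -5$ ($Y = -5 + 0 = -5$)
$\frac{\left(-3\right) \left(Y + o\right)}{89} \left(-136 + 69\right) = \frac{\left(-3\right) \left(-5 - 3\right)}{89} \left(-136 + 69\right) = \left(-3\right) \left(-8\right) \frac{1}{89} \left(-67\right) = 24 \cdot \frac{1}{89} \left(-67\right) = \frac{24}{89} \left(-67\right) = - \frac{1608}{89}$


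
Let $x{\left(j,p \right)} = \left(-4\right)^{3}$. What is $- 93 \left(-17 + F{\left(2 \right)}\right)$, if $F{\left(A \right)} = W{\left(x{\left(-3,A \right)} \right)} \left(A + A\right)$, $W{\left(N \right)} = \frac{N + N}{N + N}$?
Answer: $1209$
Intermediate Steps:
$x{\left(j,p \right)} = -64$
$W{\left(N \right)} = 1$ ($W{\left(N \right)} = \frac{2 N}{2 N} = 2 N \frac{1}{2 N} = 1$)
$F{\left(A \right)} = 2 A$ ($F{\left(A \right)} = 1 \left(A + A\right) = 1 \cdot 2 A = 2 A$)
$- 93 \left(-17 + F{\left(2 \right)}\right) = - 93 \left(-17 + 2 \cdot 2\right) = - 93 \left(-17 + 4\right) = \left(-93\right) \left(-13\right) = 1209$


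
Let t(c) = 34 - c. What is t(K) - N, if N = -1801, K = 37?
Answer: 1798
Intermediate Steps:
t(K) - N = (34 - 1*37) - 1*(-1801) = (34 - 37) + 1801 = -3 + 1801 = 1798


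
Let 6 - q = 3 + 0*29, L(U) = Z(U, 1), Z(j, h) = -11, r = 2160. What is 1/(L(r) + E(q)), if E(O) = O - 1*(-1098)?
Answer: 1/1090 ≈ 0.00091743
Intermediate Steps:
L(U) = -11
q = 3 (q = 6 - (3 + 0*29) = 6 - (3 + 0) = 6 - 1*3 = 6 - 3 = 3)
E(O) = 1098 + O (E(O) = O + 1098 = 1098 + O)
1/(L(r) + E(q)) = 1/(-11 + (1098 + 3)) = 1/(-11 + 1101) = 1/1090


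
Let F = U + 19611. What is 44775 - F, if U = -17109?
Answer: 42273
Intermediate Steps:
F = 2502 (F = -17109 + 19611 = 2502)
44775 - F = 44775 - 1*2502 = 44775 - 2502 = 42273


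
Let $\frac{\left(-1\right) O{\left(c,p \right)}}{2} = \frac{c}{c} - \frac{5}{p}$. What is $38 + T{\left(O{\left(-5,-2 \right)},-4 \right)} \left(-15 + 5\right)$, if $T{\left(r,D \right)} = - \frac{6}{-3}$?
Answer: $18$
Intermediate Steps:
$O{\left(c,p \right)} = -2 + \frac{10}{p}$ ($O{\left(c,p \right)} = - 2 \left(\frac{c}{c} - \frac{5}{p}\right) = - 2 \left(1 - \frac{5}{p}\right) = -2 + \frac{10}{p}$)
$T{\left(r,D \right)} = 2$ ($T{\left(r,D \right)} = \left(-6\right) \left(- \frac{1}{3}\right) = 2$)
$38 + T{\left(O{\left(-5,-2 \right)},-4 \right)} \left(-15 + 5\right) = 38 + 2 \left(-15 + 5\right) = 38 + 2 \left(-10\right) = 38 - 20 = 18$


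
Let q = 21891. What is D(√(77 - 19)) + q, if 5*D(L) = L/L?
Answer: 109456/5 ≈ 21891.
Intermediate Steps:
D(L) = ⅕ (D(L) = (L/L)/5 = (⅕)*1 = ⅕)
D(√(77 - 19)) + q = ⅕ + 21891 = 109456/5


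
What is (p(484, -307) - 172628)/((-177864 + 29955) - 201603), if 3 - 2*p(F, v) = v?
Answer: 57491/116504 ≈ 0.49347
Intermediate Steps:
p(F, v) = 3/2 - v/2
(p(484, -307) - 172628)/((-177864 + 29955) - 201603) = ((3/2 - ½*(-307)) - 172628)/((-177864 + 29955) - 201603) = ((3/2 + 307/2) - 172628)/(-147909 - 201603) = (155 - 172628)/(-349512) = -172473*(-1/349512) = 57491/116504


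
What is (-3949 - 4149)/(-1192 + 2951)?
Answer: -8098/1759 ≈ -4.6038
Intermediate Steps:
(-3949 - 4149)/(-1192 + 2951) = -8098/1759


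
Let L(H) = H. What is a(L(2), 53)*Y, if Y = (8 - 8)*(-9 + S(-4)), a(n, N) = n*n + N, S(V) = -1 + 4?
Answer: 0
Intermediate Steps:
S(V) = 3
a(n, N) = N + n² (a(n, N) = n² + N = N + n²)
Y = 0 (Y = (8 - 8)*(-9 + 3) = 0*(-6) = 0)
a(L(2), 53)*Y = (53 + 2²)*0 = (53 + 4)*0 = 57*0 = 0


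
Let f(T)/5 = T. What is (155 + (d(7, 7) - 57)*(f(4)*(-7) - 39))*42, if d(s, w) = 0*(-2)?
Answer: 435036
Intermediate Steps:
f(T) = 5*T
d(s, w) = 0
(155 + (d(7, 7) - 57)*(f(4)*(-7) - 39))*42 = (155 + (0 - 57)*((5*4)*(-7) - 39))*42 = (155 - 57*(20*(-7) - 39))*42 = (155 - 57*(-140 - 39))*42 = (155 - 57*(-179))*42 = (155 + 10203)*42 = 10358*42 = 435036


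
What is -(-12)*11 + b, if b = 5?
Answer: 137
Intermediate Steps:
-(-12)*11 + b = -(-12)*11 + 5 = -12*(-11) + 5 = 132 + 5 = 137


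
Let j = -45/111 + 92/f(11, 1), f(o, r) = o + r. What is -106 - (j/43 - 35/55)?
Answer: -5540773/52503 ≈ -105.53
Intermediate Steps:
j = 806/111 (j = -45/111 + 92/(11 + 1) = -45*1/111 + 92/12 = -15/37 + 92*(1/12) = -15/37 + 23/3 = 806/111 ≈ 7.2613)
-106 - (j/43 - 35/55) = -106 - ((806/111)/43 - 35/55) = -106 - ((806/111)*(1/43) - 35*1/55) = -106 - (806/4773 - 7/11) = -106 - 1*(-24545/52503) = -106 + 24545/52503 = -5540773/52503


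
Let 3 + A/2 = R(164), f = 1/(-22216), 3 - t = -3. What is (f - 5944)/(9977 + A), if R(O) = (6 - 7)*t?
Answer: -132051905/221249144 ≈ -0.59685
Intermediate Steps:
t = 6 (t = 3 - 1*(-3) = 3 + 3 = 6)
R(O) = -6 (R(O) = (6 - 7)*6 = -1*6 = -6)
f = -1/22216 ≈ -4.5013e-5
A = -18 (A = -6 + 2*(-6) = -6 - 12 = -18)
(f - 5944)/(9977 + A) = (-1/22216 - 5944)/(9977 - 18) = -132051905/22216/9959 = -132051905/22216*1/9959 = -132051905/221249144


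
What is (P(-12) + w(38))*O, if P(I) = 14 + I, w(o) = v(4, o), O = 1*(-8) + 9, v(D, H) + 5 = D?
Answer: 1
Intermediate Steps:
v(D, H) = -5 + D
O = 1 (O = -8 + 9 = 1)
w(o) = -1 (w(o) = -5 + 4 = -1)
(P(-12) + w(38))*O = ((14 - 12) - 1)*1 = (2 - 1)*1 = 1*1 = 1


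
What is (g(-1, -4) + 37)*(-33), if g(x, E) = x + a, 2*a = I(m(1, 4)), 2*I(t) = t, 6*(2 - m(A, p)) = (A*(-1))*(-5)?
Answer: -9581/8 ≈ -1197.6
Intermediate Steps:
m(A, p) = 2 - 5*A/6 (m(A, p) = 2 - A*(-1)*(-5)/6 = 2 - (-A)*(-5)/6 = 2 - 5*A/6)
I(t) = t/2
a = 7/24 (a = ((2 - ⅚*1)/2)/2 = ((2 - ⅚)/2)/2 = ((½)*(7/6))/2 = (½)*(7/12) = 7/24 ≈ 0.29167)
g(x, E) = 7/24 + x (g(x, E) = x + 7/24 = 7/24 + x)
(g(-1, -4) + 37)*(-33) = ((7/24 - 1) + 37)*(-33) = (-17/24 + 37)*(-33) = (871/24)*(-33) = -9581/8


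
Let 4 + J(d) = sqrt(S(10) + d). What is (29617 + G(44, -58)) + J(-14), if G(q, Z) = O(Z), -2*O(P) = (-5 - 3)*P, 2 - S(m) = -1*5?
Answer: 29381 + I*sqrt(7) ≈ 29381.0 + 2.6458*I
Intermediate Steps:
S(m) = 7 (S(m) = 2 - (-1)*5 = 2 - 1*(-5) = 2 + 5 = 7)
O(P) = 4*P (O(P) = -(-5 - 3)*P/2 = -(-4)*P = 4*P)
J(d) = -4 + sqrt(7 + d)
G(q, Z) = 4*Z
(29617 + G(44, -58)) + J(-14) = (29617 + 4*(-58)) + (-4 + sqrt(7 - 14)) = (29617 - 232) + (-4 + sqrt(-7)) = 29385 + (-4 + I*sqrt(7)) = 29381 + I*sqrt(7)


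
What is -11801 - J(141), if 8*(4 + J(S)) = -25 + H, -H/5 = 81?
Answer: -46973/4 ≈ -11743.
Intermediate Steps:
H = -405 (H = -5*81 = -405)
J(S) = -231/4 (J(S) = -4 + (-25 - 405)/8 = -4 + (1/8)*(-430) = -4 - 215/4 = -231/4)
-11801 - J(141) = -11801 - 1*(-231/4) = -11801 + 231/4 = -46973/4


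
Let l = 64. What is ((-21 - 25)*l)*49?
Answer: -144256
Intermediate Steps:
((-21 - 25)*l)*49 = ((-21 - 25)*64)*49 = -46*64*49 = -2944*49 = -144256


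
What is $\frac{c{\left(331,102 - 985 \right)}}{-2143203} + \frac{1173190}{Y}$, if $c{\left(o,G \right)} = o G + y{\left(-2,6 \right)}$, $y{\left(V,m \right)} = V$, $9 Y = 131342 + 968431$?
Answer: $\frac{850033151915}{87297658997} \approx 9.7372$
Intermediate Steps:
$Y = 122197$ ($Y = \frac{131342 + 968431}{9} = \frac{1}{9} \cdot 1099773 = 122197$)
$c{\left(o,G \right)} = -2 + G o$ ($c{\left(o,G \right)} = o G - 2 = G o - 2 = -2 + G o$)
$\frac{c{\left(331,102 - 985 \right)}}{-2143203} + \frac{1173190}{Y} = \frac{-2 + \left(102 - 985\right) 331}{-2143203} + \frac{1173190}{122197} = \left(-2 + \left(102 - 985\right) 331\right) \left(- \frac{1}{2143203}\right) + 1173190 \cdot \frac{1}{122197} = \left(-2 - 292273\right) \left(- \frac{1}{2143203}\right) + \frac{1173190}{122197} = \left(-292275\right) \left(- \frac{1}{2143203}\right) + \frac{1173190}{122197} = \frac{97425}{714401} + \frac{1173190}{122197} = \frac{850033151915}{87297658997}$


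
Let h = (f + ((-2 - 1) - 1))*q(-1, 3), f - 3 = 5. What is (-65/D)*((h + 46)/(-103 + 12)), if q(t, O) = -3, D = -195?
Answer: -34/273 ≈ -0.12454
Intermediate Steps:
f = 8 (f = 3 + 5 = 8)
h = -12 (h = (8 + ((-2 - 1) - 1))*(-3) = (8 + (-3 - 1))*(-3) = (8 - 4)*(-3) = 4*(-3) = -12)
(-65/D)*((h + 46)/(-103 + 12)) = (-65/(-195))*((-12 + 46)/(-103 + 12)) = (-1/195*(-65))*(34/(-91)) = (34*(-1/91))/3 = (⅓)*(-34/91) = -34/273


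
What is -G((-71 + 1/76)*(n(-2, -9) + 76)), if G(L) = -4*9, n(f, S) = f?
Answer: 36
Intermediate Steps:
G(L) = -36
-G((-71 + 1/76)*(n(-2, -9) + 76)) = -1*(-36) = 36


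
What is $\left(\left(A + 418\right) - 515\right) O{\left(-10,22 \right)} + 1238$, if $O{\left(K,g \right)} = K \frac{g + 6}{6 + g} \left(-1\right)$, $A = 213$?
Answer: $2398$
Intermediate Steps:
$O{\left(K,g \right)} = - K$ ($O{\left(K,g \right)} = K \frac{6 + g}{6 + g} \left(-1\right) = K 1 \left(-1\right) = K \left(-1\right) = - K$)
$\left(\left(A + 418\right) - 515\right) O{\left(-10,22 \right)} + 1238 = \left(\left(213 + 418\right) - 515\right) \left(\left(-1\right) \left(-10\right)\right) + 1238 = \left(631 - 515\right) 10 + 1238 = 116 \cdot 10 + 1238 = 1160 + 1238 = 2398$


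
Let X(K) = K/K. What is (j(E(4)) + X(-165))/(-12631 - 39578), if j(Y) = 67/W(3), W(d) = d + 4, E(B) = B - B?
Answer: -74/365463 ≈ -0.00020248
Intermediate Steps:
E(B) = 0
W(d) = 4 + d
X(K) = 1
j(Y) = 67/7 (j(Y) = 67/(4 + 3) = 67/7)
(j(E(4)) + X(-165))/(-12631 - 39578) = (67/7 + 1)/(-12631 - 39578) = (74/7)/(-52209) = (74/7)*(-1/52209) = -74/365463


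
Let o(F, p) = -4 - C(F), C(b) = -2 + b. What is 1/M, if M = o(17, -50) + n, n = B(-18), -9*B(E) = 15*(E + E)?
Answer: 1/41 ≈ 0.024390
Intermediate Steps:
B(E) = -10*E/3 (B(E) = -5*(E + E)/3 = -5*2*E/3 = -10*E/3)
o(F, p) = -2 - F (o(F, p) = -4 - (-2 + F) = -4 + (2 - F) = -2 - F)
n = 60 (n = -10/3*(-18) = 60)
M = 41 (M = (-2 - 1*17) + 60 = (-2 - 17) + 60 = -19 + 60 = 41)
1/M = 1/41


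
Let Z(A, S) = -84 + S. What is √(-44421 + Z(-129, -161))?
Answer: I*√44666 ≈ 211.34*I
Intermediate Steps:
√(-44421 + Z(-129, -161)) = √(-44421 + (-84 - 161)) = √(-44421 - 245) = √(-44666) = I*√44666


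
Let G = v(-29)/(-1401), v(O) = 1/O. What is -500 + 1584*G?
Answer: -6770972/13543 ≈ -499.96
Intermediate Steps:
G = 1/40629 (G = 1/(-29*(-1401)) = -1/29*(-1/1401) = 1/40629 ≈ 2.4613e-5)
-500 + 1584*G = -500 + 1584*(1/40629) = -500 + 528/13543 = -6770972/13543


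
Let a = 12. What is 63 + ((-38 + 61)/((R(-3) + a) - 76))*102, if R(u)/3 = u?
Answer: 2253/73 ≈ 30.863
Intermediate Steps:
R(u) = 3*u
63 + ((-38 + 61)/((R(-3) + a) - 76))*102 = 63 + ((-38 + 61)/((3*(-3) + 12) - 76))*102 = 63 + (23/((-9 + 12) - 76))*102 = 63 + (23/(3 - 76))*102 = 63 + (23/(-73))*102 = 63 + (23*(-1/73))*102 = 63 - 23/73*102 = 63 - 2346/73 = 2253/73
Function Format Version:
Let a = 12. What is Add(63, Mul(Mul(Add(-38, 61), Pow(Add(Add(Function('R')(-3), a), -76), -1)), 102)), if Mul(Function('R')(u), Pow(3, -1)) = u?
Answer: Rational(2253, 73) ≈ 30.863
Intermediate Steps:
Function('R')(u) = Mul(3, u)
Add(63, Mul(Mul(Add(-38, 61), Pow(Add(Add(Function('R')(-3), a), -76), -1)), 102)) = Add(63, Mul(Mul(Add(-38, 61), Pow(Add(Add(Mul(3, -3), 12), -76), -1)), 102)) = Add(63, Mul(Mul(23, Pow(Add(Add(-9, 12), -76), -1)), 102)) = Add(63, Mul(Mul(23, Pow(Add(3, -76), -1)), 102)) = Add(63, Mul(Mul(23, Pow(-73, -1)), 102)) = Add(63, Mul(Mul(23, Rational(-1, 73)), 102)) = Add(63, Mul(Rational(-23, 73), 102)) = Add(63, Rational(-2346, 73)) = Rational(2253, 73)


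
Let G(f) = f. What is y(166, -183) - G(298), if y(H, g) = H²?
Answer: 27258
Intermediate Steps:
y(166, -183) - G(298) = 166² - 1*298 = 27556 - 298 = 27258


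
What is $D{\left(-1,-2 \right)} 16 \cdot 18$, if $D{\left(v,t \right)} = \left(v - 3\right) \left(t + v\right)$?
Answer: $3456$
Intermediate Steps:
$D{\left(v,t \right)} = \left(-3 + v\right) \left(t + v\right)$
$D{\left(-1,-2 \right)} 16 \cdot 18 = \left(\left(-1\right)^{2} - -6 - -3 - -2\right) 16 \cdot 18 = \left(1 + 6 + 3 + 2\right) 16 \cdot 18 = 12 \cdot 16 \cdot 18 = 192 \cdot 18 = 3456$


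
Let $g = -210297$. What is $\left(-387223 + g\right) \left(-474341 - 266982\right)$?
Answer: $442955318960$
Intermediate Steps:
$\left(-387223 + g\right) \left(-474341 - 266982\right) = \left(-387223 - 210297\right) \left(-474341 - 266982\right) = \left(-597520\right) \left(-741323\right) = 442955318960$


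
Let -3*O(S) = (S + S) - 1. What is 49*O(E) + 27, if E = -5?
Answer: 620/3 ≈ 206.67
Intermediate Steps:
O(S) = ⅓ - 2*S/3 (O(S) = -((S + S) - 1)/3 = -(2*S - 1)/3 = -(-1 + 2*S)/3 = ⅓ - 2*S/3)
49*O(E) + 27 = 49*(⅓ - ⅔*(-5)) + 27 = 49*(⅓ + 10/3) + 27 = 49*(11/3) + 27 = 539/3 + 27 = 620/3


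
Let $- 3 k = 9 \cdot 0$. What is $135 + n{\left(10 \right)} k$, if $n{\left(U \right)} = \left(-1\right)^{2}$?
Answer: $135$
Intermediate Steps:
$n{\left(U \right)} = 1$
$k = 0$ ($k = - \frac{9 \cdot 0}{3} = \left(- \frac{1}{3}\right) 0 = 0$)
$135 + n{\left(10 \right)} k = 135 + 1 \cdot 0 = 135 + 0 = 135$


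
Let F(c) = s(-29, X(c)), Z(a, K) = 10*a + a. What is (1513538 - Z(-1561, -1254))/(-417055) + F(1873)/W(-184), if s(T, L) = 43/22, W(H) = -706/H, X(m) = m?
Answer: -5118808257/1619424565 ≈ -3.1609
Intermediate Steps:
Z(a, K) = 11*a
s(T, L) = 43/22 (s(T, L) = 43*(1/22) = 43/22)
F(c) = 43/22
(1513538 - Z(-1561, -1254))/(-417055) + F(1873)/W(-184) = (1513538 - 11*(-1561))/(-417055) + 43/(22*((-706/(-184)))) = (1513538 - 1*(-17171))*(-1/417055) + 43/(22*((-706*(-1/184)))) = (1513538 + 17171)*(-1/417055) + 43/(22*(353/92)) = 1530709*(-1/417055) + (43/22)*(92/353) = -1530709/417055 + 1978/3883 = -5118808257/1619424565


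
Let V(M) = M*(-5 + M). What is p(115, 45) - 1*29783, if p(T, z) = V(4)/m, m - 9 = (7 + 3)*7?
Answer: -2352861/79 ≈ -29783.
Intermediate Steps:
m = 79 (m = 9 + (7 + 3)*7 = 9 + 10*7 = 9 + 70 = 79)
p(T, z) = -4/79 (p(T, z) = (4*(-5 + 4))/79 = (4*(-1))*(1/79) = -4*1/79 = -4/79)
p(115, 45) - 1*29783 = -4/79 - 1*29783 = -4/79 - 29783 = -2352861/79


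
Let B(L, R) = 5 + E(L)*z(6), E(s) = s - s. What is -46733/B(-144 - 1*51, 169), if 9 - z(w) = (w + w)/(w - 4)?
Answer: -46733/5 ≈ -9346.6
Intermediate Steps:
z(w) = 9 - 2*w/(-4 + w) (z(w) = 9 - (w + w)/(w - 4) = 9 - 2*w/(-4 + w))
E(s) = 0
B(L, R) = 5 (B(L, R) = 5 + 0*((-36 + 7*6)/(-4 + 6)) = 5 + 0*((-36 + 42)/2) = 5 + 0*((1/2)*6) = 5 + 0*3 = 5 + 0 = 5)
-46733/B(-144 - 1*51, 169) = -46733/5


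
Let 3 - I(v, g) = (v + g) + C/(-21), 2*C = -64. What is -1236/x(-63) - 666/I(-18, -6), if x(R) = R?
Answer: -73286/11235 ≈ -6.5230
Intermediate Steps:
C = -32 (C = (1/2)*(-64) = -32)
I(v, g) = 31/21 - g - v (I(v, g) = 3 - ((v + g) - 32/(-21)) = 3 - ((g + v) - 32*(-1/21)) = 3 - ((g + v) + 32/21) = 3 - (32/21 + g + v) = 3 + (-32/21 - g - v) = 31/21 - g - v)
-1236/x(-63) - 666/I(-18, -6) = -1236/(-63) - 666/(31/21 - 1*(-6) - 1*(-18)) = -1236*(-1/63) - 666/(31/21 + 6 + 18) = 412/21 - 666/535/21 = 412/21 - 666*21/535 = 412/21 - 13986/535 = -73286/11235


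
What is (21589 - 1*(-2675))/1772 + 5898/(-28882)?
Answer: 86292699/6397363 ≈ 13.489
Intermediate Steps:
(21589 - 1*(-2675))/1772 + 5898/(-28882) = (21589 + 2675)*(1/1772) + 5898*(-1/28882) = 24264*(1/1772) - 2949/14441 = 6066/443 - 2949/14441 = 86292699/6397363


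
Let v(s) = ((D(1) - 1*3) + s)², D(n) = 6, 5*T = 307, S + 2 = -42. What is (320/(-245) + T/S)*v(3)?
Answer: -262107/2695 ≈ -97.257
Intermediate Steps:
S = -44 (S = -2 - 42 = -44)
T = 307/5 (T = (⅕)*307 = 307/5 ≈ 61.400)
v(s) = (3 + s)² (v(s) = ((6 - 1*3) + s)² = ((6 - 3) + s)² = (3 + s)²)
(320/(-245) + T/S)*v(3) = (320/(-245) + (307/5)/(-44))*(3 + 3)² = (320*(-1/245) + (307/5)*(-1/44))*6² = (-64/49 - 307/220)*36 = -29123/10780*36 = -262107/2695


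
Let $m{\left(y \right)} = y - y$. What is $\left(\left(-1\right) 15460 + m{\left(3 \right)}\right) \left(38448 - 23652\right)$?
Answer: $-228746160$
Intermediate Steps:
$m{\left(y \right)} = 0$
$\left(\left(-1\right) 15460 + m{\left(3 \right)}\right) \left(38448 - 23652\right) = \left(\left(-1\right) 15460 + 0\right) \left(38448 - 23652\right) = \left(-15460 + 0\right) 14796 = \left(-15460\right) 14796 = -228746160$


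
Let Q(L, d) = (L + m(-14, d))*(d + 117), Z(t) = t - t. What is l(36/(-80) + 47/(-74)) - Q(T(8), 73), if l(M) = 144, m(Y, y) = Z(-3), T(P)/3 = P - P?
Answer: 144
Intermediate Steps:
Z(t) = 0
T(P) = 0 (T(P) = 3*(P - P) = 3*0 = 0)
m(Y, y) = 0
Q(L, d) = L*(117 + d) (Q(L, d) = (L + 0)*(d + 117) = L*(117 + d))
l(36/(-80) + 47/(-74)) - Q(T(8), 73) = 144 - 0*(117 + 73) = 144 - 0*190 = 144 - 1*0 = 144 + 0 = 144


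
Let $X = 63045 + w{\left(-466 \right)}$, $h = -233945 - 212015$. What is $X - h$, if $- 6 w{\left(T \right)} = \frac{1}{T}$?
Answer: $\frac{1423177981}{2796} \approx 5.0901 \cdot 10^{5}$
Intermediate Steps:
$w{\left(T \right)} = - \frac{1}{6 T}$
$h = -445960$ ($h = -233945 - 212015 = -445960$)
$X = \frac{176273821}{2796}$ ($X = 63045 - \frac{1}{6 \left(-466\right)} = 63045 - - \frac{1}{2796} = 63045 + \frac{1}{2796} = \frac{176273821}{2796} \approx 63045.0$)
$X - h = \frac{176273821}{2796} - -445960 = \frac{176273821}{2796} + 445960 = \frac{1423177981}{2796}$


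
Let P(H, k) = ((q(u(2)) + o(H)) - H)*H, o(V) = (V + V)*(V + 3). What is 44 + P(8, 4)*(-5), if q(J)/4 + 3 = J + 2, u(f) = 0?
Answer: -6516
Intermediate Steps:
o(V) = 2*V*(3 + V) (o(V) = (2*V)*(3 + V) = 2*V*(3 + V))
q(J) = -4 + 4*J (q(J) = -12 + 4*(J + 2) = -12 + 4*(2 + J) = -12 + (8 + 4*J) = -4 + 4*J)
P(H, k) = H*(-4 - H + 2*H*(3 + H)) (P(H, k) = (((-4 + 4*0) + 2*H*(3 + H)) - H)*H = (((-4 + 0) + 2*H*(3 + H)) - H)*H = ((-4 + 2*H*(3 + H)) - H)*H = (-4 - H + 2*H*(3 + H))*H = H*(-4 - H + 2*H*(3 + H)))
44 + P(8, 4)*(-5) = 44 + (8*(-4 + 2*8² + 5*8))*(-5) = 44 + (8*(-4 + 2*64 + 40))*(-5) = 44 + (8*(-4 + 128 + 40))*(-5) = 44 + (8*164)*(-5) = 44 + 1312*(-5) = 44 - 6560 = -6516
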